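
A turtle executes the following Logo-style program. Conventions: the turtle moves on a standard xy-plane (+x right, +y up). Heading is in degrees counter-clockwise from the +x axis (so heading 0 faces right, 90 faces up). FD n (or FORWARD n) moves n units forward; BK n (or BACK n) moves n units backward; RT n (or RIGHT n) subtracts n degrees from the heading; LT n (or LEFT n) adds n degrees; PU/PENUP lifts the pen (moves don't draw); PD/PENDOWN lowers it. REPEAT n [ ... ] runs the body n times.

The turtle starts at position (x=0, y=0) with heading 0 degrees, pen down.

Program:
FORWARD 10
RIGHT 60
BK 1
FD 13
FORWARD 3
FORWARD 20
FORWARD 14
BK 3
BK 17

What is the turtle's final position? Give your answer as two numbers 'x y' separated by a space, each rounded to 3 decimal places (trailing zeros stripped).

Answer: 24.5 -25.115

Derivation:
Executing turtle program step by step:
Start: pos=(0,0), heading=0, pen down
FD 10: (0,0) -> (10,0) [heading=0, draw]
RT 60: heading 0 -> 300
BK 1: (10,0) -> (9.5,0.866) [heading=300, draw]
FD 13: (9.5,0.866) -> (16,-10.392) [heading=300, draw]
FD 3: (16,-10.392) -> (17.5,-12.99) [heading=300, draw]
FD 20: (17.5,-12.99) -> (27.5,-30.311) [heading=300, draw]
FD 14: (27.5,-30.311) -> (34.5,-42.435) [heading=300, draw]
BK 3: (34.5,-42.435) -> (33,-39.837) [heading=300, draw]
BK 17: (33,-39.837) -> (24.5,-25.115) [heading=300, draw]
Final: pos=(24.5,-25.115), heading=300, 8 segment(s) drawn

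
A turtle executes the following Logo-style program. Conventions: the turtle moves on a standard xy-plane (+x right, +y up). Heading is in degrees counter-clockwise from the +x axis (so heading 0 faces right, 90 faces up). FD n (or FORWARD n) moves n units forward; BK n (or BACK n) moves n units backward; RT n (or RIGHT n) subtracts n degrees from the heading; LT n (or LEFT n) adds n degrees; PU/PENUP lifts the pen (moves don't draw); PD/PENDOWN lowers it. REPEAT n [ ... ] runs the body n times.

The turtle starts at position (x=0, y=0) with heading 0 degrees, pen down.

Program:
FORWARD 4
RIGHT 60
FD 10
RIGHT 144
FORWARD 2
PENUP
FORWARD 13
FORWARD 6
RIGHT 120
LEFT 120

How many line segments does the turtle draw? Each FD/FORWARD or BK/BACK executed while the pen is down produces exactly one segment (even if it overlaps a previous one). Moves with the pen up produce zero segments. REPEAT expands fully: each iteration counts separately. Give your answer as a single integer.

Answer: 3

Derivation:
Executing turtle program step by step:
Start: pos=(0,0), heading=0, pen down
FD 4: (0,0) -> (4,0) [heading=0, draw]
RT 60: heading 0 -> 300
FD 10: (4,0) -> (9,-8.66) [heading=300, draw]
RT 144: heading 300 -> 156
FD 2: (9,-8.66) -> (7.173,-7.847) [heading=156, draw]
PU: pen up
FD 13: (7.173,-7.847) -> (-4.703,-2.559) [heading=156, move]
FD 6: (-4.703,-2.559) -> (-10.184,-0.119) [heading=156, move]
RT 120: heading 156 -> 36
LT 120: heading 36 -> 156
Final: pos=(-10.184,-0.119), heading=156, 3 segment(s) drawn
Segments drawn: 3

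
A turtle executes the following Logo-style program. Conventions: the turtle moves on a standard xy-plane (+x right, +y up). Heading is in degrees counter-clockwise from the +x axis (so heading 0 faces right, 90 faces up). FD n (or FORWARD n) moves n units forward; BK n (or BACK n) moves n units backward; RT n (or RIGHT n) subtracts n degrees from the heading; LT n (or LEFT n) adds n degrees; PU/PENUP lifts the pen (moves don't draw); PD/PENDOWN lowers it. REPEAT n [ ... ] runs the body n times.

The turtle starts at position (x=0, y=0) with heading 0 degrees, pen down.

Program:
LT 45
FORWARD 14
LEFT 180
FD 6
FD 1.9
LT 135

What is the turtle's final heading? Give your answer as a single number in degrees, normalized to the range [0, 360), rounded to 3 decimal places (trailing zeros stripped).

Answer: 0

Derivation:
Executing turtle program step by step:
Start: pos=(0,0), heading=0, pen down
LT 45: heading 0 -> 45
FD 14: (0,0) -> (9.899,9.899) [heading=45, draw]
LT 180: heading 45 -> 225
FD 6: (9.899,9.899) -> (5.657,5.657) [heading=225, draw]
FD 1.9: (5.657,5.657) -> (4.313,4.313) [heading=225, draw]
LT 135: heading 225 -> 0
Final: pos=(4.313,4.313), heading=0, 3 segment(s) drawn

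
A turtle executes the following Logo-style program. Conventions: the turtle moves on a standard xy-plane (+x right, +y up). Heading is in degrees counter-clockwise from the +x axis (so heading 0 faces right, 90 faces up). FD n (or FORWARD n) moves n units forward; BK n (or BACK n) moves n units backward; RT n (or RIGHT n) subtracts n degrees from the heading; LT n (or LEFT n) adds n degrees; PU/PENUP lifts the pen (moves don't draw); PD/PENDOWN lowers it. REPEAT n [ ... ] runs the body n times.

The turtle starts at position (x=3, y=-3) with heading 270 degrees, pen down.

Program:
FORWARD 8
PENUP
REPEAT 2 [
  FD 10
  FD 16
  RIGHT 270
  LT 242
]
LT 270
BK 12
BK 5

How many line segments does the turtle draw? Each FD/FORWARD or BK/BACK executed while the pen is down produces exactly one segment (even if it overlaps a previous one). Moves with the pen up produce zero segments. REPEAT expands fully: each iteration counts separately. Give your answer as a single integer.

Answer: 1

Derivation:
Executing turtle program step by step:
Start: pos=(3,-3), heading=270, pen down
FD 8: (3,-3) -> (3,-11) [heading=270, draw]
PU: pen up
REPEAT 2 [
  -- iteration 1/2 --
  FD 10: (3,-11) -> (3,-21) [heading=270, move]
  FD 16: (3,-21) -> (3,-37) [heading=270, move]
  RT 270: heading 270 -> 0
  LT 242: heading 0 -> 242
  -- iteration 2/2 --
  FD 10: (3,-37) -> (-1.695,-45.829) [heading=242, move]
  FD 16: (-1.695,-45.829) -> (-9.206,-59.957) [heading=242, move]
  RT 270: heading 242 -> 332
  LT 242: heading 332 -> 214
]
LT 270: heading 214 -> 124
BK 12: (-9.206,-59.957) -> (-2.496,-69.905) [heading=124, move]
BK 5: (-2.496,-69.905) -> (0.3,-74.05) [heading=124, move]
Final: pos=(0.3,-74.05), heading=124, 1 segment(s) drawn
Segments drawn: 1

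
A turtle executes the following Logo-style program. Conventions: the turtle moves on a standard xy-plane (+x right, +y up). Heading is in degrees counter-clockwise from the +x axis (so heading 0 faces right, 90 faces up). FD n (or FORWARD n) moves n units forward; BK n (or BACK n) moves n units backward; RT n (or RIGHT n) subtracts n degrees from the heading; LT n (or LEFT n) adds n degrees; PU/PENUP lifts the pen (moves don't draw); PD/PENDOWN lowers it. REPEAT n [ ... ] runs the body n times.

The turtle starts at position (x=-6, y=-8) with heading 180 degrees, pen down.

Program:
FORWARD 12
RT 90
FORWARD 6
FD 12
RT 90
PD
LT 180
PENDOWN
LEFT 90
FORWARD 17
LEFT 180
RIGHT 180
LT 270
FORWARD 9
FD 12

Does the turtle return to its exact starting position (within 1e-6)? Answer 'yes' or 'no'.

Executing turtle program step by step:
Start: pos=(-6,-8), heading=180, pen down
FD 12: (-6,-8) -> (-18,-8) [heading=180, draw]
RT 90: heading 180 -> 90
FD 6: (-18,-8) -> (-18,-2) [heading=90, draw]
FD 12: (-18,-2) -> (-18,10) [heading=90, draw]
RT 90: heading 90 -> 0
PD: pen down
LT 180: heading 0 -> 180
PD: pen down
LT 90: heading 180 -> 270
FD 17: (-18,10) -> (-18,-7) [heading=270, draw]
LT 180: heading 270 -> 90
RT 180: heading 90 -> 270
LT 270: heading 270 -> 180
FD 9: (-18,-7) -> (-27,-7) [heading=180, draw]
FD 12: (-27,-7) -> (-39,-7) [heading=180, draw]
Final: pos=(-39,-7), heading=180, 6 segment(s) drawn

Start position: (-6, -8)
Final position: (-39, -7)
Distance = 33.015; >= 1e-6 -> NOT closed

Answer: no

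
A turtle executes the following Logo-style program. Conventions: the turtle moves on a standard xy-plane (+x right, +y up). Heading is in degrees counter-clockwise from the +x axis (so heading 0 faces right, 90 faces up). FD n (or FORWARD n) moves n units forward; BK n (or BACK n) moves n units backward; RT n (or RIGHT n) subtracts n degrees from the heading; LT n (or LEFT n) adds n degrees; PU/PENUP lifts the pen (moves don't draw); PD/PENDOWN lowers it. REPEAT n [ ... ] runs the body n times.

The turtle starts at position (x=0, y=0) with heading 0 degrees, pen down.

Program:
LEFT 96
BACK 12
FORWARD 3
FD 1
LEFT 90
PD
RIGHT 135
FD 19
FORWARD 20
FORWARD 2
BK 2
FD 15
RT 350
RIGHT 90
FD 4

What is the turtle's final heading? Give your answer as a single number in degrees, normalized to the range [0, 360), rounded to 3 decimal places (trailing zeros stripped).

Executing turtle program step by step:
Start: pos=(0,0), heading=0, pen down
LT 96: heading 0 -> 96
BK 12: (0,0) -> (1.254,-11.934) [heading=96, draw]
FD 3: (1.254,-11.934) -> (0.941,-8.951) [heading=96, draw]
FD 1: (0.941,-8.951) -> (0.836,-7.956) [heading=96, draw]
LT 90: heading 96 -> 186
PD: pen down
RT 135: heading 186 -> 51
FD 19: (0.836,-7.956) -> (12.793,6.81) [heading=51, draw]
FD 20: (12.793,6.81) -> (25.38,22.353) [heading=51, draw]
FD 2: (25.38,22.353) -> (26.638,23.907) [heading=51, draw]
BK 2: (26.638,23.907) -> (25.38,22.353) [heading=51, draw]
FD 15: (25.38,22.353) -> (34.82,34.01) [heading=51, draw]
RT 350: heading 51 -> 61
RT 90: heading 61 -> 331
FD 4: (34.82,34.01) -> (38.318,32.07) [heading=331, draw]
Final: pos=(38.318,32.07), heading=331, 9 segment(s) drawn

Answer: 331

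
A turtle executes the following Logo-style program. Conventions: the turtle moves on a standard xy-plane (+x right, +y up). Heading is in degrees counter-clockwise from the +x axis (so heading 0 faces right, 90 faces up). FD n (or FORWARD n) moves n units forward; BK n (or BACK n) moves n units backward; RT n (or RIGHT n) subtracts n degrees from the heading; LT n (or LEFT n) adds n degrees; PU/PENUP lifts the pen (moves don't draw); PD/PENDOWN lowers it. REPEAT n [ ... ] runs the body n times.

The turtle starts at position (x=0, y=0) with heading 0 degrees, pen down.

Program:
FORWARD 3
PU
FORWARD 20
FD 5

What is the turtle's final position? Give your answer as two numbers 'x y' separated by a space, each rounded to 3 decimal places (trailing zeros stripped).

Executing turtle program step by step:
Start: pos=(0,0), heading=0, pen down
FD 3: (0,0) -> (3,0) [heading=0, draw]
PU: pen up
FD 20: (3,0) -> (23,0) [heading=0, move]
FD 5: (23,0) -> (28,0) [heading=0, move]
Final: pos=(28,0), heading=0, 1 segment(s) drawn

Answer: 28 0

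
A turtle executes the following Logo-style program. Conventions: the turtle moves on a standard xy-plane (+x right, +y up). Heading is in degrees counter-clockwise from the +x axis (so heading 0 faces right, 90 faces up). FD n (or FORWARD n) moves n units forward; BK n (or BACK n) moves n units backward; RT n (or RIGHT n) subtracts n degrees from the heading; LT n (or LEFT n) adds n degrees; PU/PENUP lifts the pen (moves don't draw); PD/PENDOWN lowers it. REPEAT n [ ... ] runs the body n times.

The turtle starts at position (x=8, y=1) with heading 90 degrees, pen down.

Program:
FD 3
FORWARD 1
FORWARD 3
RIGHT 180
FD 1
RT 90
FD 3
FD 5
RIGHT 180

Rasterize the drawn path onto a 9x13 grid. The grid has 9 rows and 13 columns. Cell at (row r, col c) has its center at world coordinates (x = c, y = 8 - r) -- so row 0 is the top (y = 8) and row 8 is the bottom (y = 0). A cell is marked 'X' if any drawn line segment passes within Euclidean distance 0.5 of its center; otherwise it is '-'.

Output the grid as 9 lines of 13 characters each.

Segment 0: (8,1) -> (8,4)
Segment 1: (8,4) -> (8,5)
Segment 2: (8,5) -> (8,8)
Segment 3: (8,8) -> (8,7)
Segment 4: (8,7) -> (5,7)
Segment 5: (5,7) -> (0,7)

Answer: --------X----
XXXXXXXXX----
--------X----
--------X----
--------X----
--------X----
--------X----
--------X----
-------------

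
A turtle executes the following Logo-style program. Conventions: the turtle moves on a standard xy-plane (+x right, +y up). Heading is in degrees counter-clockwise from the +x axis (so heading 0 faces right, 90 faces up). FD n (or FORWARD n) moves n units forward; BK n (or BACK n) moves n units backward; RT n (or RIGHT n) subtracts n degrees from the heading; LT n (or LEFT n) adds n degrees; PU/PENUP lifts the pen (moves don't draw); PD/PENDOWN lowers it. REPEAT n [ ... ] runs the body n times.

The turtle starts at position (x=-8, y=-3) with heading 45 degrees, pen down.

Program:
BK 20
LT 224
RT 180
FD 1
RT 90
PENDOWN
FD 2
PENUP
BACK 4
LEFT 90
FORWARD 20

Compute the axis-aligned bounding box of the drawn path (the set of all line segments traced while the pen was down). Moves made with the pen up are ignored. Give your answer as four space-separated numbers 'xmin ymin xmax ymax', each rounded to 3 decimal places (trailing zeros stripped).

Answer: -22.142 -17.142 -8 -3

Derivation:
Executing turtle program step by step:
Start: pos=(-8,-3), heading=45, pen down
BK 20: (-8,-3) -> (-22.142,-17.142) [heading=45, draw]
LT 224: heading 45 -> 269
RT 180: heading 269 -> 89
FD 1: (-22.142,-17.142) -> (-22.125,-16.142) [heading=89, draw]
RT 90: heading 89 -> 359
PD: pen down
FD 2: (-22.125,-16.142) -> (-20.125,-16.177) [heading=359, draw]
PU: pen up
BK 4: (-20.125,-16.177) -> (-24.124,-16.107) [heading=359, move]
LT 90: heading 359 -> 89
FD 20: (-24.124,-16.107) -> (-23.775,3.89) [heading=89, move]
Final: pos=(-23.775,3.89), heading=89, 3 segment(s) drawn

Segment endpoints: x in {-22.142, -22.125, -20.125, -8}, y in {-17.142, -16.177, -16.142, -3}
xmin=-22.142, ymin=-17.142, xmax=-8, ymax=-3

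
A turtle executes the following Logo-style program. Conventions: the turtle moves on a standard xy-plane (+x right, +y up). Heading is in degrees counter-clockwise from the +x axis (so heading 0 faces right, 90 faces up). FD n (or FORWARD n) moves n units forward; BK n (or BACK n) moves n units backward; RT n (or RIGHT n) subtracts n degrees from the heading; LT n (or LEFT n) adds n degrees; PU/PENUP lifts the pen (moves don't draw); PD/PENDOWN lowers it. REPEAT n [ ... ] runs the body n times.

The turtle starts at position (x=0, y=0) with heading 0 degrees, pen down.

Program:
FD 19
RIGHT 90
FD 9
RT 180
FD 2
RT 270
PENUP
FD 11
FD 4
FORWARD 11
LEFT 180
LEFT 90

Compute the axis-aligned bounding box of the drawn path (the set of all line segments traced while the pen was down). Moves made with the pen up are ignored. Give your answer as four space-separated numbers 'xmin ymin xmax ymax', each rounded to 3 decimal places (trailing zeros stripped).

Answer: 0 -9 19 0

Derivation:
Executing turtle program step by step:
Start: pos=(0,0), heading=0, pen down
FD 19: (0,0) -> (19,0) [heading=0, draw]
RT 90: heading 0 -> 270
FD 9: (19,0) -> (19,-9) [heading=270, draw]
RT 180: heading 270 -> 90
FD 2: (19,-9) -> (19,-7) [heading=90, draw]
RT 270: heading 90 -> 180
PU: pen up
FD 11: (19,-7) -> (8,-7) [heading=180, move]
FD 4: (8,-7) -> (4,-7) [heading=180, move]
FD 11: (4,-7) -> (-7,-7) [heading=180, move]
LT 180: heading 180 -> 0
LT 90: heading 0 -> 90
Final: pos=(-7,-7), heading=90, 3 segment(s) drawn

Segment endpoints: x in {0, 19}, y in {-9, -7, 0}
xmin=0, ymin=-9, xmax=19, ymax=0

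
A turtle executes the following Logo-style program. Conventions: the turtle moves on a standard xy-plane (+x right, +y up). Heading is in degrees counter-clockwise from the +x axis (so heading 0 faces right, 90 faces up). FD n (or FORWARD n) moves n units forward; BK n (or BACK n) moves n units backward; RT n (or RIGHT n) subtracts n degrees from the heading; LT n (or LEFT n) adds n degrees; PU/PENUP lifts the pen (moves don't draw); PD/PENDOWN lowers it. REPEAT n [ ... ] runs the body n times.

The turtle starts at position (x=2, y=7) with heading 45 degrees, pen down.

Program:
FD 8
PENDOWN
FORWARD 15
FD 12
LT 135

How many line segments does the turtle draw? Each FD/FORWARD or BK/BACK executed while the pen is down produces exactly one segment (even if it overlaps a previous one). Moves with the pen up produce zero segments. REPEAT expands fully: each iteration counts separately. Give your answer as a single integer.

Answer: 3

Derivation:
Executing turtle program step by step:
Start: pos=(2,7), heading=45, pen down
FD 8: (2,7) -> (7.657,12.657) [heading=45, draw]
PD: pen down
FD 15: (7.657,12.657) -> (18.263,23.263) [heading=45, draw]
FD 12: (18.263,23.263) -> (26.749,31.749) [heading=45, draw]
LT 135: heading 45 -> 180
Final: pos=(26.749,31.749), heading=180, 3 segment(s) drawn
Segments drawn: 3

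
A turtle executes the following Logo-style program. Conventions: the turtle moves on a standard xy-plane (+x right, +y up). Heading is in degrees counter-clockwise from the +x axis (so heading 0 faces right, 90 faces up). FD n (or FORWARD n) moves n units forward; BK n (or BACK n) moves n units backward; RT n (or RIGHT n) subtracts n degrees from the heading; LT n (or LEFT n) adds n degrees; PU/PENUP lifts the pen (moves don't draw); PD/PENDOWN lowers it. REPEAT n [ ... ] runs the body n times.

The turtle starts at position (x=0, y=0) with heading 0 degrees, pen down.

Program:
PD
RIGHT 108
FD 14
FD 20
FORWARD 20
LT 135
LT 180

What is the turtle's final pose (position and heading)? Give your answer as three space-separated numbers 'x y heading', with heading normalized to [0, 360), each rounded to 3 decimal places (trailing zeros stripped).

Executing turtle program step by step:
Start: pos=(0,0), heading=0, pen down
PD: pen down
RT 108: heading 0 -> 252
FD 14: (0,0) -> (-4.326,-13.315) [heading=252, draw]
FD 20: (-4.326,-13.315) -> (-10.507,-32.336) [heading=252, draw]
FD 20: (-10.507,-32.336) -> (-16.687,-51.357) [heading=252, draw]
LT 135: heading 252 -> 27
LT 180: heading 27 -> 207
Final: pos=(-16.687,-51.357), heading=207, 3 segment(s) drawn

Answer: -16.687 -51.357 207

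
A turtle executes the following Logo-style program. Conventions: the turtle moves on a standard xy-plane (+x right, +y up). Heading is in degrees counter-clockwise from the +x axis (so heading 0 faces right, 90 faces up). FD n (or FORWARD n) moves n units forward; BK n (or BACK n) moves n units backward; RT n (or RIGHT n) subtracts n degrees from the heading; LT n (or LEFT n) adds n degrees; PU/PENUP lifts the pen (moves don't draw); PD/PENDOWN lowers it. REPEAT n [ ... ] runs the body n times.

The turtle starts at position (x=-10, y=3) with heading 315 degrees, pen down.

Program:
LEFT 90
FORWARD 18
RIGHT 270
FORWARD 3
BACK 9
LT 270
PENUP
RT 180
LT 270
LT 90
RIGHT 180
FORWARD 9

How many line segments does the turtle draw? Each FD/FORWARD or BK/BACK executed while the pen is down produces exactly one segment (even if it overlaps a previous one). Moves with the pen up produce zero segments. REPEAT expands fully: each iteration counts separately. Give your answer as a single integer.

Answer: 3

Derivation:
Executing turtle program step by step:
Start: pos=(-10,3), heading=315, pen down
LT 90: heading 315 -> 45
FD 18: (-10,3) -> (2.728,15.728) [heading=45, draw]
RT 270: heading 45 -> 135
FD 3: (2.728,15.728) -> (0.607,17.849) [heading=135, draw]
BK 9: (0.607,17.849) -> (6.971,11.485) [heading=135, draw]
LT 270: heading 135 -> 45
PU: pen up
RT 180: heading 45 -> 225
LT 270: heading 225 -> 135
LT 90: heading 135 -> 225
RT 180: heading 225 -> 45
FD 9: (6.971,11.485) -> (13.335,17.849) [heading=45, move]
Final: pos=(13.335,17.849), heading=45, 3 segment(s) drawn
Segments drawn: 3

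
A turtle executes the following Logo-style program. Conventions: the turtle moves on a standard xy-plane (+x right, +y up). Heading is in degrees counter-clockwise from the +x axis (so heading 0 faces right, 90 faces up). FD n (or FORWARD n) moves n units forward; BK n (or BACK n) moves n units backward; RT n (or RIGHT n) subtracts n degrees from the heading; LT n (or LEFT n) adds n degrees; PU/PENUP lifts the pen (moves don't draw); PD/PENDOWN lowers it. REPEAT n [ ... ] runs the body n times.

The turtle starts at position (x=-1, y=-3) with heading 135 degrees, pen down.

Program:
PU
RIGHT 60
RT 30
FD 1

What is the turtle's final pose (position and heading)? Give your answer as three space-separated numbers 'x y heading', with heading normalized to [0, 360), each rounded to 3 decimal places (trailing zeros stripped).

Answer: -0.293 -2.293 45

Derivation:
Executing turtle program step by step:
Start: pos=(-1,-3), heading=135, pen down
PU: pen up
RT 60: heading 135 -> 75
RT 30: heading 75 -> 45
FD 1: (-1,-3) -> (-0.293,-2.293) [heading=45, move]
Final: pos=(-0.293,-2.293), heading=45, 0 segment(s) drawn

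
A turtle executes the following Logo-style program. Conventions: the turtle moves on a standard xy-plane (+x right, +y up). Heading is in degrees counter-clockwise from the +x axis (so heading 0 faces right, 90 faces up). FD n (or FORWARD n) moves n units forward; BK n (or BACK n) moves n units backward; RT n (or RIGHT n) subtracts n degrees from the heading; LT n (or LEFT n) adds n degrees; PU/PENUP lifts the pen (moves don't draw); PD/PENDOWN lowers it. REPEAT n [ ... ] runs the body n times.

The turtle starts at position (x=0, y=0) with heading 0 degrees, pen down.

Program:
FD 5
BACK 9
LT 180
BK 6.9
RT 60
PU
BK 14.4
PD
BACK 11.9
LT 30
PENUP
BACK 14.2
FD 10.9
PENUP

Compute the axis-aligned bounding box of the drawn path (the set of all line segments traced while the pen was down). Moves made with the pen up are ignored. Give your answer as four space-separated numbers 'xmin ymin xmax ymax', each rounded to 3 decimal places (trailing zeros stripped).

Answer: -4 -22.776 16.05 0

Derivation:
Executing turtle program step by step:
Start: pos=(0,0), heading=0, pen down
FD 5: (0,0) -> (5,0) [heading=0, draw]
BK 9: (5,0) -> (-4,0) [heading=0, draw]
LT 180: heading 0 -> 180
BK 6.9: (-4,0) -> (2.9,0) [heading=180, draw]
RT 60: heading 180 -> 120
PU: pen up
BK 14.4: (2.9,0) -> (10.1,-12.471) [heading=120, move]
PD: pen down
BK 11.9: (10.1,-12.471) -> (16.05,-22.776) [heading=120, draw]
LT 30: heading 120 -> 150
PU: pen up
BK 14.2: (16.05,-22.776) -> (28.348,-29.876) [heading=150, move]
FD 10.9: (28.348,-29.876) -> (18.908,-24.426) [heading=150, move]
PU: pen up
Final: pos=(18.908,-24.426), heading=150, 4 segment(s) drawn

Segment endpoints: x in {-4, 0, 2.9, 5, 10.1, 16.05}, y in {-22.776, -12.471, 0, 0}
xmin=-4, ymin=-22.776, xmax=16.05, ymax=0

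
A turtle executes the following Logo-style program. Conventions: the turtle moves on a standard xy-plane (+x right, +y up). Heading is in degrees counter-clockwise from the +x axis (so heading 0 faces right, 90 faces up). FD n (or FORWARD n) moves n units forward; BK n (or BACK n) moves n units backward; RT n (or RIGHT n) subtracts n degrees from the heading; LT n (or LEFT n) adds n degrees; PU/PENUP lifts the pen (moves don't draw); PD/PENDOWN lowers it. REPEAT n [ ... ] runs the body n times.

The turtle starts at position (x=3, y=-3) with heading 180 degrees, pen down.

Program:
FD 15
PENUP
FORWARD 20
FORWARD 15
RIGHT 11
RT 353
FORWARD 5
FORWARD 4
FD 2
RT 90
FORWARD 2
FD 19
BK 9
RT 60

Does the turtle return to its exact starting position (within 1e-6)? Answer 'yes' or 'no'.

Answer: no

Derivation:
Executing turtle program step by step:
Start: pos=(3,-3), heading=180, pen down
FD 15: (3,-3) -> (-12,-3) [heading=180, draw]
PU: pen up
FD 20: (-12,-3) -> (-32,-3) [heading=180, move]
FD 15: (-32,-3) -> (-47,-3) [heading=180, move]
RT 11: heading 180 -> 169
RT 353: heading 169 -> 176
FD 5: (-47,-3) -> (-51.988,-2.651) [heading=176, move]
FD 4: (-51.988,-2.651) -> (-55.978,-2.372) [heading=176, move]
FD 2: (-55.978,-2.372) -> (-57.973,-2.233) [heading=176, move]
RT 90: heading 176 -> 86
FD 2: (-57.973,-2.233) -> (-57.834,-0.238) [heading=86, move]
FD 19: (-57.834,-0.238) -> (-56.508,18.716) [heading=86, move]
BK 9: (-56.508,18.716) -> (-57.136,9.738) [heading=86, move]
RT 60: heading 86 -> 26
Final: pos=(-57.136,9.738), heading=26, 1 segment(s) drawn

Start position: (3, -3)
Final position: (-57.136, 9.738)
Distance = 61.47; >= 1e-6 -> NOT closed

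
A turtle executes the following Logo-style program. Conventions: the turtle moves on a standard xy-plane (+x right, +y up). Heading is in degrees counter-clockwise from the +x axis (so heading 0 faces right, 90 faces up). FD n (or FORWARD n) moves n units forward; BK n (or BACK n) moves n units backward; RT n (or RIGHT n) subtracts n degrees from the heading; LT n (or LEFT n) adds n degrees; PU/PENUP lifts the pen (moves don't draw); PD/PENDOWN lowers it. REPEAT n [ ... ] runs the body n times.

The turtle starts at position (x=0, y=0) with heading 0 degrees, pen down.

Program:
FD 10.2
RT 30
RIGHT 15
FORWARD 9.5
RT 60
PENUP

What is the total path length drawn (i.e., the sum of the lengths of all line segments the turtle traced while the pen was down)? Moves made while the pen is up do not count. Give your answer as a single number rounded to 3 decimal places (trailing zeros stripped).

Answer: 19.7

Derivation:
Executing turtle program step by step:
Start: pos=(0,0), heading=0, pen down
FD 10.2: (0,0) -> (10.2,0) [heading=0, draw]
RT 30: heading 0 -> 330
RT 15: heading 330 -> 315
FD 9.5: (10.2,0) -> (16.918,-6.718) [heading=315, draw]
RT 60: heading 315 -> 255
PU: pen up
Final: pos=(16.918,-6.718), heading=255, 2 segment(s) drawn

Segment lengths:
  seg 1: (0,0) -> (10.2,0), length = 10.2
  seg 2: (10.2,0) -> (16.918,-6.718), length = 9.5
Total = 19.7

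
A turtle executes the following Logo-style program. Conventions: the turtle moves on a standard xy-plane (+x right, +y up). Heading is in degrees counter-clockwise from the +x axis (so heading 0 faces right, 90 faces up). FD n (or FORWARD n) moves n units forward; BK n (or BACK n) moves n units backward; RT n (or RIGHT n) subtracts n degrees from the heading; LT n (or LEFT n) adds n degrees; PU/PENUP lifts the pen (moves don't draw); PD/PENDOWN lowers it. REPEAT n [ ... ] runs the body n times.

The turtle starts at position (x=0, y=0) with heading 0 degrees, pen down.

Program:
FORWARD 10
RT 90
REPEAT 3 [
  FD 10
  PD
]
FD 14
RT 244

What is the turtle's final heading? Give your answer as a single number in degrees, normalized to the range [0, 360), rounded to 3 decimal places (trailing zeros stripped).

Answer: 26

Derivation:
Executing turtle program step by step:
Start: pos=(0,0), heading=0, pen down
FD 10: (0,0) -> (10,0) [heading=0, draw]
RT 90: heading 0 -> 270
REPEAT 3 [
  -- iteration 1/3 --
  FD 10: (10,0) -> (10,-10) [heading=270, draw]
  PD: pen down
  -- iteration 2/3 --
  FD 10: (10,-10) -> (10,-20) [heading=270, draw]
  PD: pen down
  -- iteration 3/3 --
  FD 10: (10,-20) -> (10,-30) [heading=270, draw]
  PD: pen down
]
FD 14: (10,-30) -> (10,-44) [heading=270, draw]
RT 244: heading 270 -> 26
Final: pos=(10,-44), heading=26, 5 segment(s) drawn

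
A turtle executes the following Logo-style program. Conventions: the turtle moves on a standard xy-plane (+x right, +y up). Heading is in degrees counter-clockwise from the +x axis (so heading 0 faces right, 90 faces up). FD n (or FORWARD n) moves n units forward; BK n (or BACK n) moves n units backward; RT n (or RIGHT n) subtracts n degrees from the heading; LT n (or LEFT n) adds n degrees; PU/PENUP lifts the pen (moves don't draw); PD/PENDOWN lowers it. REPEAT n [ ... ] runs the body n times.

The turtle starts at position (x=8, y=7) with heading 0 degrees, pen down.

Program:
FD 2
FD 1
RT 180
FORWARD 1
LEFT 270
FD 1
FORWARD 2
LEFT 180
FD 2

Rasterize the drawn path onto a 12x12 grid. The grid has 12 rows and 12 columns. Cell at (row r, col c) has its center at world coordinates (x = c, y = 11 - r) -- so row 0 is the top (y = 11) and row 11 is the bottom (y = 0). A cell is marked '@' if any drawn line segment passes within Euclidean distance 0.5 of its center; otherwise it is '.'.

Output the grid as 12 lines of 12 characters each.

Answer: ............
..........@.
..........@.
..........@.
........@@@@
............
............
............
............
............
............
............

Derivation:
Segment 0: (8,7) -> (10,7)
Segment 1: (10,7) -> (11,7)
Segment 2: (11,7) -> (10,7)
Segment 3: (10,7) -> (10,8)
Segment 4: (10,8) -> (10,10)
Segment 5: (10,10) -> (10,8)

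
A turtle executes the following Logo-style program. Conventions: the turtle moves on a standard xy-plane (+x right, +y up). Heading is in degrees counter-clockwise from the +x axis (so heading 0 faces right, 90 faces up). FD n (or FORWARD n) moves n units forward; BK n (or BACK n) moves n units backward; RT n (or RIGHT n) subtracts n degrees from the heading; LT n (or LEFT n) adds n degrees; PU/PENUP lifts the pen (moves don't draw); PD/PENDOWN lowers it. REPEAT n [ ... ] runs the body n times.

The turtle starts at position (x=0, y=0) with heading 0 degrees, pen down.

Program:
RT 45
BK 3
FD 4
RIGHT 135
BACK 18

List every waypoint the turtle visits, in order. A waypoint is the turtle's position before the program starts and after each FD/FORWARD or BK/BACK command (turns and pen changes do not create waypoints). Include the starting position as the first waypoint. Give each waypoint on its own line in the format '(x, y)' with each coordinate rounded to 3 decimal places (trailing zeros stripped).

Executing turtle program step by step:
Start: pos=(0,0), heading=0, pen down
RT 45: heading 0 -> 315
BK 3: (0,0) -> (-2.121,2.121) [heading=315, draw]
FD 4: (-2.121,2.121) -> (0.707,-0.707) [heading=315, draw]
RT 135: heading 315 -> 180
BK 18: (0.707,-0.707) -> (18.707,-0.707) [heading=180, draw]
Final: pos=(18.707,-0.707), heading=180, 3 segment(s) drawn
Waypoints (4 total):
(0, 0)
(-2.121, 2.121)
(0.707, -0.707)
(18.707, -0.707)

Answer: (0, 0)
(-2.121, 2.121)
(0.707, -0.707)
(18.707, -0.707)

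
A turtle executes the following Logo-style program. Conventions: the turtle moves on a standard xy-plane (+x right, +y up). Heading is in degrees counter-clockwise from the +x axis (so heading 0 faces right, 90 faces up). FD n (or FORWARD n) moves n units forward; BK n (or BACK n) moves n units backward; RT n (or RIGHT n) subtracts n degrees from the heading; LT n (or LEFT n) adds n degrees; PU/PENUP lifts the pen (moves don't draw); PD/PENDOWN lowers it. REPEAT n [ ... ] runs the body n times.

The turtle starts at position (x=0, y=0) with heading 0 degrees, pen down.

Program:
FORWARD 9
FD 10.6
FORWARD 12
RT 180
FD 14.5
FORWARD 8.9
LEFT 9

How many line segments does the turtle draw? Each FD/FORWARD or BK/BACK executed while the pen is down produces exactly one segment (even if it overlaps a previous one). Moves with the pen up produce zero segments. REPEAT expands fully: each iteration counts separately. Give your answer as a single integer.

Answer: 5

Derivation:
Executing turtle program step by step:
Start: pos=(0,0), heading=0, pen down
FD 9: (0,0) -> (9,0) [heading=0, draw]
FD 10.6: (9,0) -> (19.6,0) [heading=0, draw]
FD 12: (19.6,0) -> (31.6,0) [heading=0, draw]
RT 180: heading 0 -> 180
FD 14.5: (31.6,0) -> (17.1,0) [heading=180, draw]
FD 8.9: (17.1,0) -> (8.2,0) [heading=180, draw]
LT 9: heading 180 -> 189
Final: pos=(8.2,0), heading=189, 5 segment(s) drawn
Segments drawn: 5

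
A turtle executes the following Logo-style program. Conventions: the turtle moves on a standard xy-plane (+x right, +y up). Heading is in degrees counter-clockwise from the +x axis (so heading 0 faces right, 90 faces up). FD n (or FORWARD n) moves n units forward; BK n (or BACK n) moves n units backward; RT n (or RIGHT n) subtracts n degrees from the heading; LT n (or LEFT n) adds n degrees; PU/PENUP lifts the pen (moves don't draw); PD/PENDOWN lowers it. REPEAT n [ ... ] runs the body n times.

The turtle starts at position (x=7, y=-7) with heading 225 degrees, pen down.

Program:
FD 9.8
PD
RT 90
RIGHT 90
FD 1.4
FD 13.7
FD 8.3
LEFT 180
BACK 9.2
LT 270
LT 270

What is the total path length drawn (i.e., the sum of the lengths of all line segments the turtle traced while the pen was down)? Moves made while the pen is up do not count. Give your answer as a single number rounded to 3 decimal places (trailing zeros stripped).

Answer: 42.4

Derivation:
Executing turtle program step by step:
Start: pos=(7,-7), heading=225, pen down
FD 9.8: (7,-7) -> (0.07,-13.93) [heading=225, draw]
PD: pen down
RT 90: heading 225 -> 135
RT 90: heading 135 -> 45
FD 1.4: (0.07,-13.93) -> (1.06,-12.94) [heading=45, draw]
FD 13.7: (1.06,-12.94) -> (10.748,-3.252) [heading=45, draw]
FD 8.3: (10.748,-3.252) -> (16.617,2.617) [heading=45, draw]
LT 180: heading 45 -> 225
BK 9.2: (16.617,2.617) -> (23.122,9.122) [heading=225, draw]
LT 270: heading 225 -> 135
LT 270: heading 135 -> 45
Final: pos=(23.122,9.122), heading=45, 5 segment(s) drawn

Segment lengths:
  seg 1: (7,-7) -> (0.07,-13.93), length = 9.8
  seg 2: (0.07,-13.93) -> (1.06,-12.94), length = 1.4
  seg 3: (1.06,-12.94) -> (10.748,-3.252), length = 13.7
  seg 4: (10.748,-3.252) -> (16.617,2.617), length = 8.3
  seg 5: (16.617,2.617) -> (23.122,9.122), length = 9.2
Total = 42.4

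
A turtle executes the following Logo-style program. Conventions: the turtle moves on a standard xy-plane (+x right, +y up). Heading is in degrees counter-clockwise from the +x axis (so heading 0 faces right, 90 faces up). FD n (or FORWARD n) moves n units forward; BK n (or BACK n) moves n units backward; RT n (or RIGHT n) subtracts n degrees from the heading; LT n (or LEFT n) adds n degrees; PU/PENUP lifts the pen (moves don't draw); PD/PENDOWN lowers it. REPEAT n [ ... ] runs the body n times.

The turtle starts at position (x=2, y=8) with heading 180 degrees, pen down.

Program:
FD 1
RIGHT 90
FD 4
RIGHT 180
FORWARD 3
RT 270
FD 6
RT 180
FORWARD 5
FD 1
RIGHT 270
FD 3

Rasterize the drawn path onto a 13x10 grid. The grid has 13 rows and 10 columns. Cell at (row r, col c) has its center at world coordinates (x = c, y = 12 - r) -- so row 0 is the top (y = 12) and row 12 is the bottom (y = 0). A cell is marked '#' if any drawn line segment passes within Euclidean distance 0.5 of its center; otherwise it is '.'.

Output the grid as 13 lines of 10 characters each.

Answer: .#........
.#........
.#........
.#######..
.##.......
.#........
.#........
..........
..........
..........
..........
..........
..........

Derivation:
Segment 0: (2,8) -> (1,8)
Segment 1: (1,8) -> (1,12)
Segment 2: (1,12) -> (1,9)
Segment 3: (1,9) -> (7,9)
Segment 4: (7,9) -> (2,9)
Segment 5: (2,9) -> (1,9)
Segment 6: (1,9) -> (1,6)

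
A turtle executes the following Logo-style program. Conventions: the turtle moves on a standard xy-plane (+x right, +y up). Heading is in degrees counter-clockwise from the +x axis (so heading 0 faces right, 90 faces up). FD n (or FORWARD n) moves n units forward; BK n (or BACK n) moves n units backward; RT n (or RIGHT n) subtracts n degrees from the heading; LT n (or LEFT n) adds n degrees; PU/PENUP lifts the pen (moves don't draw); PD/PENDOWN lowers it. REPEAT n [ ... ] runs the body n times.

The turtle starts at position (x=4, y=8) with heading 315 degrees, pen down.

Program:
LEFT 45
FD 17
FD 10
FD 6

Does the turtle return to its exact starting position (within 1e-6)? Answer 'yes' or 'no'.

Executing turtle program step by step:
Start: pos=(4,8), heading=315, pen down
LT 45: heading 315 -> 0
FD 17: (4,8) -> (21,8) [heading=0, draw]
FD 10: (21,8) -> (31,8) [heading=0, draw]
FD 6: (31,8) -> (37,8) [heading=0, draw]
Final: pos=(37,8), heading=0, 3 segment(s) drawn

Start position: (4, 8)
Final position: (37, 8)
Distance = 33; >= 1e-6 -> NOT closed

Answer: no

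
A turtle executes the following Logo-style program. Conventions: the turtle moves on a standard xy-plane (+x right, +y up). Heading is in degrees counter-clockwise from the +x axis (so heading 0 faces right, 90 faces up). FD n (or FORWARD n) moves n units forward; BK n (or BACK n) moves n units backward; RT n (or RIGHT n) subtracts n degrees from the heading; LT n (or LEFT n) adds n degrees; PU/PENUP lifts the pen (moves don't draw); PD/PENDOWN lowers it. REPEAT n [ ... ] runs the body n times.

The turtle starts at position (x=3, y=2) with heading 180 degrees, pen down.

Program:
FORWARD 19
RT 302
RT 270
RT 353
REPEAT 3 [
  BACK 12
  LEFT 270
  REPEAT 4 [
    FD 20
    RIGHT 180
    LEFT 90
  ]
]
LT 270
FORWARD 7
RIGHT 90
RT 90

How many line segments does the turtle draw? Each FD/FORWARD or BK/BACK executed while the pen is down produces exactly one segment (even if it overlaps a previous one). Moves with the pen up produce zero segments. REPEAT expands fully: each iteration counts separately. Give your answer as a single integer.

Answer: 17

Derivation:
Executing turtle program step by step:
Start: pos=(3,2), heading=180, pen down
FD 19: (3,2) -> (-16,2) [heading=180, draw]
RT 302: heading 180 -> 238
RT 270: heading 238 -> 328
RT 353: heading 328 -> 335
REPEAT 3 [
  -- iteration 1/3 --
  BK 12: (-16,2) -> (-26.876,7.071) [heading=335, draw]
  LT 270: heading 335 -> 245
  REPEAT 4 [
    -- iteration 1/4 --
    FD 20: (-26.876,7.071) -> (-35.328,-11.055) [heading=245, draw]
    RT 180: heading 245 -> 65
    LT 90: heading 65 -> 155
    -- iteration 2/4 --
    FD 20: (-35.328,-11.055) -> (-53.454,-2.602) [heading=155, draw]
    RT 180: heading 155 -> 335
    LT 90: heading 335 -> 65
    -- iteration 3/4 --
    FD 20: (-53.454,-2.602) -> (-45.002,15.524) [heading=65, draw]
    RT 180: heading 65 -> 245
    LT 90: heading 245 -> 335
    -- iteration 4/4 --
    FD 20: (-45.002,15.524) -> (-26.876,7.071) [heading=335, draw]
    RT 180: heading 335 -> 155
    LT 90: heading 155 -> 245
  ]
  -- iteration 2/3 --
  BK 12: (-26.876,7.071) -> (-21.804,17.947) [heading=245, draw]
  LT 270: heading 245 -> 155
  REPEAT 4 [
    -- iteration 1/4 --
    FD 20: (-21.804,17.947) -> (-39.93,26.399) [heading=155, draw]
    RT 180: heading 155 -> 335
    LT 90: heading 335 -> 65
    -- iteration 2/4 --
    FD 20: (-39.93,26.399) -> (-31.478,44.526) [heading=65, draw]
    RT 180: heading 65 -> 245
    LT 90: heading 245 -> 335
    -- iteration 3/4 --
    FD 20: (-31.478,44.526) -> (-13.352,36.073) [heading=335, draw]
    RT 180: heading 335 -> 155
    LT 90: heading 155 -> 245
    -- iteration 4/4 --
    FD 20: (-13.352,36.073) -> (-21.804,17.947) [heading=245, draw]
    RT 180: heading 245 -> 65
    LT 90: heading 65 -> 155
  ]
  -- iteration 3/3 --
  BK 12: (-21.804,17.947) -> (-10.929,12.876) [heading=155, draw]
  LT 270: heading 155 -> 65
  REPEAT 4 [
    -- iteration 1/4 --
    FD 20: (-10.929,12.876) -> (-2.476,31.002) [heading=65, draw]
    RT 180: heading 65 -> 245
    LT 90: heading 245 -> 335
    -- iteration 2/4 --
    FD 20: (-2.476,31.002) -> (15.65,22.549) [heading=335, draw]
    RT 180: heading 335 -> 155
    LT 90: heading 155 -> 245
    -- iteration 3/4 --
    FD 20: (15.65,22.549) -> (7.198,4.423) [heading=245, draw]
    RT 180: heading 245 -> 65
    LT 90: heading 65 -> 155
    -- iteration 4/4 --
    FD 20: (7.198,4.423) -> (-10.929,12.876) [heading=155, draw]
    RT 180: heading 155 -> 335
    LT 90: heading 335 -> 65
  ]
]
LT 270: heading 65 -> 335
FD 7: (-10.929,12.876) -> (-4.584,9.917) [heading=335, draw]
RT 90: heading 335 -> 245
RT 90: heading 245 -> 155
Final: pos=(-4.584,9.917), heading=155, 17 segment(s) drawn
Segments drawn: 17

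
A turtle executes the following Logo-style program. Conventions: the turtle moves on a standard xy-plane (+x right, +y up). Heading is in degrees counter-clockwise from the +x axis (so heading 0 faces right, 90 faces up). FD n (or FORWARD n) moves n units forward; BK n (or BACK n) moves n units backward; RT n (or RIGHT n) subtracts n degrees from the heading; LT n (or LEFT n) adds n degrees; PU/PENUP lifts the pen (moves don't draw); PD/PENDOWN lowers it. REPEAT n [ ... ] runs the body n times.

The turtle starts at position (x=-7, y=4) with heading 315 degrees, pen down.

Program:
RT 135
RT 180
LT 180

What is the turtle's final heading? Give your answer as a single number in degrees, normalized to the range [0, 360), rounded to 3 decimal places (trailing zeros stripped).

Answer: 180

Derivation:
Executing turtle program step by step:
Start: pos=(-7,4), heading=315, pen down
RT 135: heading 315 -> 180
RT 180: heading 180 -> 0
LT 180: heading 0 -> 180
Final: pos=(-7,4), heading=180, 0 segment(s) drawn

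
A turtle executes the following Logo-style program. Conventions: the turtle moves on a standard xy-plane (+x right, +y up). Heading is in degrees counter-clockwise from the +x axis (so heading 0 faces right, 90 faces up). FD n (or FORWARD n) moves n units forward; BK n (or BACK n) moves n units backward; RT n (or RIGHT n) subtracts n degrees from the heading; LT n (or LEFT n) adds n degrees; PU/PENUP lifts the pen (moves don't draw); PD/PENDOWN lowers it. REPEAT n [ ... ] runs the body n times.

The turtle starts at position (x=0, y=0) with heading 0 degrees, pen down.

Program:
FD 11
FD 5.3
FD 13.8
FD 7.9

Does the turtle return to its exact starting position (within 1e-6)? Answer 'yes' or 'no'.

Executing turtle program step by step:
Start: pos=(0,0), heading=0, pen down
FD 11: (0,0) -> (11,0) [heading=0, draw]
FD 5.3: (11,0) -> (16.3,0) [heading=0, draw]
FD 13.8: (16.3,0) -> (30.1,0) [heading=0, draw]
FD 7.9: (30.1,0) -> (38,0) [heading=0, draw]
Final: pos=(38,0), heading=0, 4 segment(s) drawn

Start position: (0, 0)
Final position: (38, 0)
Distance = 38; >= 1e-6 -> NOT closed

Answer: no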